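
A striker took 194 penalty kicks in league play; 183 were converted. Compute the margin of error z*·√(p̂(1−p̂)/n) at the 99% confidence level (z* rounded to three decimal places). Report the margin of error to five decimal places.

Sample proportion p̂ = 183/194 = 0.94330.
SE = √(p̂(1−p̂)/n) = √(0.053486/194) = 0.016604.
For 99% confidence, z* = 2.576.
Margin of error = z*·SE = 2.576 × 0.016604 = 0.04277.

ME = 0.04277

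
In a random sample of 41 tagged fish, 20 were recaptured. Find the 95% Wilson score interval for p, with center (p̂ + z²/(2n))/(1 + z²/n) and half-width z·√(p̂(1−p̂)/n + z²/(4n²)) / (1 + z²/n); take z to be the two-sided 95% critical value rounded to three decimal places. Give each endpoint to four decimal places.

Here p̂ = 20/41 = 0.48780 and z = 1.960 (z² = 3.841600).
1 + z²/n = 1.093698.
Center = (0.48780 + 0.046849)/1.093698 = 0.48885.
Radicand: p̂(1−p̂)/n + z²/(4n²) = 0.006093934 + 0.000571327 = 0.006665261.
Half-width = z·√(radicand)/denom = 1.960·0.081641/1.093698 = 0.14631.
So the interval runs from 0.3425 to 0.6352.

(0.3425, 0.6352)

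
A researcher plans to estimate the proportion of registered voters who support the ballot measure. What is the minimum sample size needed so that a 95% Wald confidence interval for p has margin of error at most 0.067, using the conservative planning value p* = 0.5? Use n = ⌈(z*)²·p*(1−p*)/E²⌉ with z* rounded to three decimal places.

For 95% confidence, z* = 1.960.
p*(1−p*) = 0.2500.
(z*)²·p*(1−p*)/E² = 3.841600·0.2500/0.004489 = 213.945.
Rounding up, n = 214.

n = 214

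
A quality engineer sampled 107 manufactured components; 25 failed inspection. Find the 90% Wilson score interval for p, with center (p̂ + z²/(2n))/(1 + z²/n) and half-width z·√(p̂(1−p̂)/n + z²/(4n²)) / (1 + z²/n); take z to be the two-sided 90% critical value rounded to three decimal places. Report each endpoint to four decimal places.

p̂ = 25/107 = 0.23364; z = 1.645, so z² = 2.706025.
1 + z²/n = 1.025290.
Center = (0.23364 + 0.012645)/1.025290 = 0.24021.
Radicand: p̂(1−p̂)/n + z²/(4n²) = 0.001673411 + 0.000059089 = 0.001732500.
Half-width = z·√(radicand)/denom = 1.645·0.041623/1.025290 = 0.06678.
CI: 0.24021 ± 0.06678 = (0.1734, 0.3070).

(0.1734, 0.3070)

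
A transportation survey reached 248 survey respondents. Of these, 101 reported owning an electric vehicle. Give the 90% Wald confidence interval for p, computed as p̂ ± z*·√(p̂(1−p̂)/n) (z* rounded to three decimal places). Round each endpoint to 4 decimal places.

With x = 101 successes in n = 248, p̂ = 0.40726.
SE = √(p̂(1−p̂)/n) = √(0.241399/248) = 0.031199.
The 90% critical value is z* = 1.645.
Margin of error: 1.645 × 0.031199 = 0.05132.
So the interval runs from 0.3559 to 0.4586.

(0.3559, 0.4586)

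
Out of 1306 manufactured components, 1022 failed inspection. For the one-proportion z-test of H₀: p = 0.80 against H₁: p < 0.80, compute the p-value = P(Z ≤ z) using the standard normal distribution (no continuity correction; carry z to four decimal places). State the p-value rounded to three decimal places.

p-value = 0.057

Sample proportion p̂ = 1022/1306 = 0.78254.
Null standard error: √(0.80·0.20/1306) = √0.000122511 = 0.011068.
Test statistic (full precision, shown to 4 dp): z = (1022/1306 − 0.80)/SE₀ ≈ -1.5773.
p-value = P(Z ≤ z) with z = -1.5773 → 0.057.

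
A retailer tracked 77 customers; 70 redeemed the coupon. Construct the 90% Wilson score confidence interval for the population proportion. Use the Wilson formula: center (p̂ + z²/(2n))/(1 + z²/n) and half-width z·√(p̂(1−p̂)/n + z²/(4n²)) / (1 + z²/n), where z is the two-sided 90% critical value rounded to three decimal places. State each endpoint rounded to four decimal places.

Here p̂ = 70/77 = 0.90909 and z = 1.645 (z² = 2.706025).
1 + z²/n = 1.035143.
Center = (0.90909 + 0.017572)/1.035143 = 0.89520.
Radicand: p̂(1−p̂)/n + z²/(4n²) = 0.001073307 + 0.000114101 = 0.001187408.
Half-width = 1.645·√0.001187408/1.035143 = 0.05476.
CI: 0.89520 ± 0.05476 = (0.8404, 0.9500).

(0.8404, 0.9500)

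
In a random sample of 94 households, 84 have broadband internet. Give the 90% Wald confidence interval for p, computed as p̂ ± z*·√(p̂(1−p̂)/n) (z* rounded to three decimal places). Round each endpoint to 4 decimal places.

(0.8413, 0.9459)

p̂ = 84/94 = 0.89362.
SE = √(p̂(1−p̂)/n) = √(0.095066/94) = 0.031802.
z* = 1.645 at the 90% level.
Margin of error: 1.645 × 0.031802 = 0.05231.
CI: 0.89362 ± 0.05231 = (0.8413, 0.9459).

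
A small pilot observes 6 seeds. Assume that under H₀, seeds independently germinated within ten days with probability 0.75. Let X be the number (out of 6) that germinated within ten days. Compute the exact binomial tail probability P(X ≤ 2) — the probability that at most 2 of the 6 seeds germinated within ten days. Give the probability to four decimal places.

P = 0.0376

X ~ Binomial(n=6, p=0.75).
P(X ≤ 2) = C(6,0)·0.75^0·0.25^6 + C(6,1)·0.75^1·0.25^5 + C(6,2)·0.75^2·0.25^4.
= 0.000244 + 0.004395 + 0.032959 = 0.0376.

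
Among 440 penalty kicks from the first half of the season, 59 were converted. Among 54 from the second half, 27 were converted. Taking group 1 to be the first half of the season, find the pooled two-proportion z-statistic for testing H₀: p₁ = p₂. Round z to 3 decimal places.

p̂₁ = 59/440 = 0.13409, p̂₂ = 27/54 = 0.50000.
Pooling: p̂ = 86/494 = 0.17409.
Pooled SE = √[0.1437821·0.02079125] ≈ 0.054675.
z = (p̂₁ − p̂₂)/SE = (0.13409 − 0.50000)/0.054675 = -0.36591/0.054675 = -6.692.

z = -6.692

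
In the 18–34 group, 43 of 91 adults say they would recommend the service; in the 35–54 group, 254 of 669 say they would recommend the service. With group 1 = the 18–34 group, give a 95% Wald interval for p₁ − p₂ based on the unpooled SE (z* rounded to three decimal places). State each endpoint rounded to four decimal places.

(-0.0161, 0.2018)

p̂₁ = 43/91 = 0.47253, p̂₂ = 254/669 = 0.37967; p̂₁ − p̂₂ = 0.09286.
SE = √(0.002738959 + 0.000352049) = √0.003091008 = 0.055597.
z* = 1.960 at the 95% level. Margin = 1.960·0.055597 = 0.10897.
CI: 0.09286 ± 0.10897 = (-0.0161, 0.2018).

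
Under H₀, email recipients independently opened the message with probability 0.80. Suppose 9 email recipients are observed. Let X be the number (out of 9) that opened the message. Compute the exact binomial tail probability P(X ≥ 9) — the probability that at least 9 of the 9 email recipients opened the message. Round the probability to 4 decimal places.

X ~ Binomial(n=9, p=0.80).
P(X ≥ 9) = C(9,9)·0.80^9·0.20^0.
= 0.134218 = 0.1342.

P = 0.1342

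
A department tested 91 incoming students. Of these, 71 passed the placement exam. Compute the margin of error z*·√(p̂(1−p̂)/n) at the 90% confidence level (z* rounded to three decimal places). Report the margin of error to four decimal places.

ME = 0.0714

The sample proportion is 71/91 = 0.78022.
SE(p̂) = √(0.78022·0.21978/91) = 0.043409.
The 90% critical value is z* = 1.645.
ME = 1.645·0.043409 = 0.0714.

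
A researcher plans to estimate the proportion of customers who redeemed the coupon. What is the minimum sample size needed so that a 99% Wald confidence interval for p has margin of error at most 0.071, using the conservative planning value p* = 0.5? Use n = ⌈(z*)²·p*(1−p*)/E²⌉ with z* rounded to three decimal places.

n = 330

The 99% critical value is z* = 2.576.
p*(1−p*) = 0.2500.
Required n before rounding: 6.635776 × 0.2500 / 0.071² = 329.090.
Rounding up, n = 330.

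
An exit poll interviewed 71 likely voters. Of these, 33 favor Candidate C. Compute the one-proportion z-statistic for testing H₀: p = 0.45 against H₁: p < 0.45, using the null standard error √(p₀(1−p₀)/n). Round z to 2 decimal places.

z = 0.25

The sample proportion is 33/71 = 0.46479.
Under H₀, SE = √(p₀(1−p₀)/n) = √(0.45·0.55/71) = √0.003485915 = 0.059042.
z = (p̂ − p₀)/SE = (0.46479 − 0.45)/0.059042 = 0.25.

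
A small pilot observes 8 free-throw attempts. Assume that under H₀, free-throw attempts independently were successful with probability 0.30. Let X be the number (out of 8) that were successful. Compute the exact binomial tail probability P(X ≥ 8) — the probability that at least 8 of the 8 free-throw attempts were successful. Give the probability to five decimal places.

X is binomial with n = 8 and p = 0.30.
P(X ≥ 8) = C(8,8)·0.30^8·0.70^0.
= 0.000066 = 0.00007.

P = 0.00007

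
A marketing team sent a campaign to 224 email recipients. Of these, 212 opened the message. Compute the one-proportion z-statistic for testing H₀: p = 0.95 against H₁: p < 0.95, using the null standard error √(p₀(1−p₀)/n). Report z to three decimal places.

z = -0.245

With x = 212 successes in n = 224, p̂ = 0.94643.
SE₀ = √(0.95·0.05/224) = 0.014562.
z = (p̂ − p₀)/SE = (0.94643 − 0.95)/0.014562 = -0.245.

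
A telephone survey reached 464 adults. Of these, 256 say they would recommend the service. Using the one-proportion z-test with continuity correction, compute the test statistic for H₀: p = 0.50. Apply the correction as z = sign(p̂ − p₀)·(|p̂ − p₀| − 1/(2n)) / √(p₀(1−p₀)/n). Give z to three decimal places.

z = 2.182

With x = 256 successes in n = 464, p̂ = 0.55172. p̂ − p₀ = 0.051724.
1/(2n) = 0.001078.
Corrected numerator: |0.051724| − 0.001078 = 0.050646.
Under H₀, SE = √(p₀(1−p₀)/n) = √(0.50·0.50/464) = √0.000538793 = 0.023212.
z = (+)0.050646/0.023212 = 2.182.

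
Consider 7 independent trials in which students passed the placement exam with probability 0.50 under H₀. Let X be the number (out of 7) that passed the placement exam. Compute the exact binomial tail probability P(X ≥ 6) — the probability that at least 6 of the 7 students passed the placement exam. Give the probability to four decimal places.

X ~ Binomial(n=7, p=0.50).
P(X ≥ 6) = C(7,6)·0.50^6·0.50^1 + C(7,7)·0.50^7·0.50^0.
= 0.054688 + 0.007812 = 0.0625.

P = 0.0625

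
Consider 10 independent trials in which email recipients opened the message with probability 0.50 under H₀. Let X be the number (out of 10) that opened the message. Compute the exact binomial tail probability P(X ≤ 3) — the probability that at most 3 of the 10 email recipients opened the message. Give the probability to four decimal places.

P = 0.1719

X ~ Binomial(n=10, p=0.50).
P(X ≤ 3) = C(10,0)·0.50^0·0.50^10 + C(10,1)·0.50^1·0.50^9 + C(10,2)·0.50^2·0.50^8 + C(10,3)·0.50^3·0.50^7.
= 0.000977 + 0.009766 + 0.043945 + 0.117188 = 0.1719.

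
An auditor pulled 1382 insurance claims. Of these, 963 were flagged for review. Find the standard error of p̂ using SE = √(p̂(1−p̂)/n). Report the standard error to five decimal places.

p̂ = 963/1382 = 0.69682.
p̂(1−p̂) = 0.69682·0.30318 = 0.211262.
Dividing by n and taking the root: √0.000152867 = 0.01236.

SE = 0.01236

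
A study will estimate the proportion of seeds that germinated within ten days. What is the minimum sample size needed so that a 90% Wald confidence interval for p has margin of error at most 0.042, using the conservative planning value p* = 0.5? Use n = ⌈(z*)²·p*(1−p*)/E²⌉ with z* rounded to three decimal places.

n = 384

The 90% critical value is z* = 1.645.
p*(1−p*) = 0.2500.
(z*)²·p*(1−p*)/E² = 2.706025·0.2500/0.001764 = 383.507.
Rounding up, n = 384.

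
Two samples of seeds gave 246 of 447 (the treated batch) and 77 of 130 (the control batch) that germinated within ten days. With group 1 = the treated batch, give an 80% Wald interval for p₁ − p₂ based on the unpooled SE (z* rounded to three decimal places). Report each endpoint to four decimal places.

p̂₁ = 246/447 = 0.55034, p̂₂ = 77/130 = 0.59231; p̂₁ − p̂₂ = -0.04197.
Unpooled SE = √(p̂₁(1−p̂₁)/n₁ + p̂₂(1−p̂₂)/n₂) = √(0.000553616 + 0.001857533) = 0.049103.
For 80% confidence, z* = 1.282. Margin of error = 0.06295.
So the interval runs from -0.1049 to 0.0210.

(-0.1049, 0.0210)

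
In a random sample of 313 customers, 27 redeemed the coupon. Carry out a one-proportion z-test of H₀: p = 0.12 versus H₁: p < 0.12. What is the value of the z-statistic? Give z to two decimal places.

z = -1.84

p̂ = 27/313 = 0.08626.
SE₀ = √(0.12·0.88/313) = 0.018368.
z = (p̂ − p₀)/SE = (0.08626 − 0.12)/0.018368 = -1.84.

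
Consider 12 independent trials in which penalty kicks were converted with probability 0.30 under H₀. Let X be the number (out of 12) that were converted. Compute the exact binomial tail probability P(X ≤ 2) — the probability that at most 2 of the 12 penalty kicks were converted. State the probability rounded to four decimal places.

X ~ Binomial(n=12, p=0.30).
P(X ≤ 2) = C(12,0)·0.30^0·0.70^12 + C(12,1)·0.30^1·0.70^11 + C(12,2)·0.30^2·0.70^10.
= 0.013841 + 0.071184 + 0.167790 = 0.2528.

P = 0.2528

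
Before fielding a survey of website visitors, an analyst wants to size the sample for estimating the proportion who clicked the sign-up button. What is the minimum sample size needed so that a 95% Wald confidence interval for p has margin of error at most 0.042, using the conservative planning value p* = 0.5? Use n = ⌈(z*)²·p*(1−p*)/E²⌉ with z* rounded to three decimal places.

z* = 1.960 at the 95% level.
p*(1−p*) = 0.2500.
(z*)²·p*(1−p*)/E² = 3.841600·0.2500/0.001764 = 544.444.
Rounding up, n = 545.

n = 545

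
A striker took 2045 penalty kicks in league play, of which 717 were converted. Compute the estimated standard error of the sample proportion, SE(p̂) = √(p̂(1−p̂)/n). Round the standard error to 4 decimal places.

SE = 0.0106

p̂ = 717/2045 = 0.35061.
p̂(1−p̂) = 0.35061·0.64939 = 0.227683.
SE = √(0.227683/2045) = √0.000111336 = 0.0106.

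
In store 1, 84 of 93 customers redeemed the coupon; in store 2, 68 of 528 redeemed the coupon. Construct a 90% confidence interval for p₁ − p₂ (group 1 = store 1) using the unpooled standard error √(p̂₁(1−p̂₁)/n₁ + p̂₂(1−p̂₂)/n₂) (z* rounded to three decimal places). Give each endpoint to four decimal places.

p̂₁ = 84/93 = 0.90323, p̂₂ = 68/528 = 0.12879; p̂₁ − p̂₂ = 0.77444.
SE = √(0.000939881 + 0.000212503) = √0.001152384 = 0.033947.
For 90% confidence, z* = 1.645. Margin = 1.645·0.033947 = 0.05584.
So the interval runs from 0.7186 to 0.8303.

(0.7186, 0.8303)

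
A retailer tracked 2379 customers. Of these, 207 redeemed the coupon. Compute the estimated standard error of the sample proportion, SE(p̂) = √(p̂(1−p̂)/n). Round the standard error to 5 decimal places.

The sample proportion is 207/2379 = 0.08701.
p̂(1−p̂) = 0.08701·0.91299 = 0.079439.
Dividing by n and taking the root: √0.000033392 = 0.00578.

SE = 0.00578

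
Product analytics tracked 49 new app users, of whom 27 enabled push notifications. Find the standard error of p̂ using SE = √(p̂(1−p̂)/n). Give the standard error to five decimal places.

SE = 0.07106

The sample proportion is 27/49 = 0.55102.
p̂(1−p̂) = 0.55102·0.44898 = 0.247397.
SE = √(0.247397/49) = √0.005048918 = 0.07106.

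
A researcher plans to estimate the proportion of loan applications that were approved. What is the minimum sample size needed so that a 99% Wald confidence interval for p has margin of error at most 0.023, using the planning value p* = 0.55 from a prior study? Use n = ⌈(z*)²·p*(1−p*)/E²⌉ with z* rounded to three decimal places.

n = 3105

For 99% confidence, z* = 2.576.
p*(1−p*) = 0.2475.
(z*)²·p*(1−p*)/E² = 6.635776·0.2475/0.000529 = 3104.640.
⌈3104.640⌉ = 3105.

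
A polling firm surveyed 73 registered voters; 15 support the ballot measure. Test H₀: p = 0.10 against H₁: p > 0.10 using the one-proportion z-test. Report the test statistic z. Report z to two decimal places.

Sample proportion p̂ = 15/73 = 0.20548.
Null standard error: √(0.10·0.90/73) = √0.001232877 = 0.035112.
Test statistic: z = 0.10548/0.035112 = 3.00.

z = 3.00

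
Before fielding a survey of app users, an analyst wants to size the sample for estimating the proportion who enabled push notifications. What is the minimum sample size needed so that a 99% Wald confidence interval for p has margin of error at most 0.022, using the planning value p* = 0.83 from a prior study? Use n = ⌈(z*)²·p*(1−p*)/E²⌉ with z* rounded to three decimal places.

z* = 2.576 at the 99% level.
p*(1−p*) = 0.1411.
Required n before rounding: 6.635776 × 0.1411 / 0.022² = 1934.521.
Rounding up, n = 1935.

n = 1935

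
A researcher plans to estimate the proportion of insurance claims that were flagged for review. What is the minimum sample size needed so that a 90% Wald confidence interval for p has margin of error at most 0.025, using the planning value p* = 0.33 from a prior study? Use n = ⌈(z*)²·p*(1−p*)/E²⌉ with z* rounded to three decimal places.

n = 958

The 90% critical value is z* = 1.645.
p*(1−p*) = 0.2211.
Required n before rounding: 2.706025 × 0.2211 / 0.025² = 957.283.
Rounding up, n = 958.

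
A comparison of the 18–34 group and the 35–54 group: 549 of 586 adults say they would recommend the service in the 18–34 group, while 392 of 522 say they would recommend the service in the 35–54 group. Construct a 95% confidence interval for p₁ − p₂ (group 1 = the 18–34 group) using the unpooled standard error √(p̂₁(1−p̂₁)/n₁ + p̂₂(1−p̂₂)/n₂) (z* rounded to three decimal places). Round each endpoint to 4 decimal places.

(0.1439, 0.2279)

p̂₁ = 549/586 = 0.93686, p̂₂ = 392/522 = 0.75096; p̂₁ − p̂₂ = 0.18590.
SE = √(0.000100944 + 0.000358276) = √0.000459220 = 0.021429.
The 95% critical value is z* = 1.960. Margin = 1.960·0.021429 = 0.04200.
So the interval runs from 0.1439 to 0.2279.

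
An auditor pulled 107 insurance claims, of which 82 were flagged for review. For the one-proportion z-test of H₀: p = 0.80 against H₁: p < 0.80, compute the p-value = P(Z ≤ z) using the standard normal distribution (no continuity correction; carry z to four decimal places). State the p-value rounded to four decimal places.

p̂ = 82/107 = 0.76636.
Under H₀, SE = √(p₀(1−p₀)/n) = √(0.80·0.20/107) = √0.001495327 = 0.038669.
z = (p̂ − p₀)/SE = (82/107 − 0.80)/0.038669 ≈ -0.8701.
p-value = P(Z ≤ z) with z = -0.8701 → 0.1921.

p-value = 0.1921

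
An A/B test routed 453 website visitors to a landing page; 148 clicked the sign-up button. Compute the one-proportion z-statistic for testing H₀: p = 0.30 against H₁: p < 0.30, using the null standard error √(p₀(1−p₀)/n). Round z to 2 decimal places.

z = 1.24

Sample proportion p̂ = 148/453 = 0.32671.
Null standard error: √(0.30·0.70/453) = √0.000463576 = 0.021531.
z = (0.32671 − 0.30)/0.021531 = 0.02671/0.021531 = 1.24.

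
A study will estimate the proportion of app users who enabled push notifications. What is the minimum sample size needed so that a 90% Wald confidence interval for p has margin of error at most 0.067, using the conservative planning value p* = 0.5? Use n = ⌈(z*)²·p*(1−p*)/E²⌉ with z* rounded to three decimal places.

n = 151

The 90% critical value is z* = 1.645.
p*(1−p*) = 0.50·0.50 = 0.2500.
Required n before rounding: 2.706025 × 0.2500 / 0.067² = 150.703.
Rounding up, n = 151.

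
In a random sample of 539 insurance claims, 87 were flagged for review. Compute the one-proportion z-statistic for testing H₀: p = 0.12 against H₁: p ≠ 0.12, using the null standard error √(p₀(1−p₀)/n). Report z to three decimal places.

p̂ = 87/539 = 0.16141.
Null standard error: √(0.12·0.88/539) = √0.000195918 = 0.013997.
z = (0.16141 − 0.12)/0.013997 = 0.04141/0.013997 = 2.958.

z = 2.958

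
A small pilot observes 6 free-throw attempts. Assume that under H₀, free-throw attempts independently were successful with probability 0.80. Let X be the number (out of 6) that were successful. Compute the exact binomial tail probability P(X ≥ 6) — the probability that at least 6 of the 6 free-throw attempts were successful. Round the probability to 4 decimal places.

P = 0.2621

X ~ Binomial(n=6, p=0.80).
P(X ≥ 6) = C(6,6)·0.80^6·0.20^0.
= 0.262144 = 0.2621.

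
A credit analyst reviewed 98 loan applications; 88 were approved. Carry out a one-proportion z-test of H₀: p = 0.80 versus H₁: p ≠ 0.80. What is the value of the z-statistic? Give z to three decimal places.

z = 2.424

p̂ = 88/98 = 0.89796.
SE₀ = √(0.80·0.20/98) = 0.040406.
z = (0.89796 − 0.80)/0.040406 = 0.09796/0.040406 = 2.424.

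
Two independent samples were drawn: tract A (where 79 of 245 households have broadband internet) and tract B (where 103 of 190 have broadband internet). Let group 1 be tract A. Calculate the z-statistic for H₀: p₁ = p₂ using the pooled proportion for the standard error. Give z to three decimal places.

Sample proportions: p̂₁ = 79/245 = 0.32245 and p̂₂ = 103/190 = 0.54211.
Pooling: p̂ = 182/435 = 0.41839.
Pooled SE = √[0.2433399·0.00934479] ≈ 0.047686.
z = (p̂₁ − p̂₂)/SE = (0.32245 − 0.54211)/0.047686 = -0.21966/0.047686 = -4.606.

z = -4.606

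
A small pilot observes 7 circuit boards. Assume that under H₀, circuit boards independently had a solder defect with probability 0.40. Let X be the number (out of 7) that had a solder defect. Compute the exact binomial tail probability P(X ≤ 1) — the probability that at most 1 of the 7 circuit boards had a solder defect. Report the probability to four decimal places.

X is binomial with n = 7 and p = 0.40.
P(X ≤ 1) = C(7,0)·0.40^0·0.60^7 + C(7,1)·0.40^1·0.60^6.
= 0.027994 + 0.130637 = 0.1586.

P = 0.1586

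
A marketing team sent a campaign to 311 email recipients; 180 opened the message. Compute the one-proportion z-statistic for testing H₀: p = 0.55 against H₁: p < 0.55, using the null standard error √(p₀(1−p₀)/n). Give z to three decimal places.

p̂ = 180/311 = 0.57878.
SE₀ = √(0.55·0.45/311) = 0.028210.
Test statistic: z = 0.02878/0.028210 = 1.020.

z = 1.020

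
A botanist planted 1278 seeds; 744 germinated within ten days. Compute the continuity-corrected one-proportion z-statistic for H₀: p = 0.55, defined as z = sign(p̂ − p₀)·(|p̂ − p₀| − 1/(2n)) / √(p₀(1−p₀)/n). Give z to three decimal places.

z = 2.283

p̂ = 744/1278 = 0.58216. p̂ − p₀ = 0.032160.
Continuity correction 1/(2n) = 1/2556 = 0.000391.
Corrected numerator: |0.032160| − 0.000391 = 0.031769.
Null standard error: √(0.55·0.45/1278) = √0.000193662 = 0.013916.
z = +0.031769/0.013916 = 2.283.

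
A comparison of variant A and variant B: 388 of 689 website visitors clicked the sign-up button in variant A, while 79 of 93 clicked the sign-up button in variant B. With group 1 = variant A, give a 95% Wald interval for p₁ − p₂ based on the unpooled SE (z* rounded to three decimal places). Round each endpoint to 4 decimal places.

(-0.3679, -0.2048)

p̂₁ = 388/689 = 0.56313, p̂₂ = 79/93 = 0.84946; p̂₁ − p̂₂ = -0.28633.
Unpooled SE = √(p̂₁(1−p̂₁)/n₁ + p̂₂(1−p̂₂)/n₂) = √(0.000357059 + 0.001375011) = 0.041618.
z* = 1.960 at the 95% level. Margin of error = 0.08157.
So the interval runs from -0.3679 to -0.2048.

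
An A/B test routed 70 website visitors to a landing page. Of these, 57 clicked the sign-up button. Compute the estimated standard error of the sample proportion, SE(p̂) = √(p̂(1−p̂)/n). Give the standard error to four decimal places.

SE = 0.0465

Sample proportion p̂ = 57/70 = 0.81429.
p̂(1−p̂) = 0.81429·0.18571 = 0.151222.
Dividing by n and taking the root: √0.002160314 = 0.0465.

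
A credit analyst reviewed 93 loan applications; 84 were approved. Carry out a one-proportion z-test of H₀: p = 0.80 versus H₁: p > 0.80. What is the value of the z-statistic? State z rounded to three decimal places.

z = 2.489

With x = 84 successes in n = 93, p̂ = 0.90323.
Under H₀, SE = √(p₀(1−p₀)/n) = √(0.80·0.20/93) = √0.001720430 = 0.041478.
z = (p̂ − p₀)/SE = (0.90323 − 0.80)/0.041478 = 2.489.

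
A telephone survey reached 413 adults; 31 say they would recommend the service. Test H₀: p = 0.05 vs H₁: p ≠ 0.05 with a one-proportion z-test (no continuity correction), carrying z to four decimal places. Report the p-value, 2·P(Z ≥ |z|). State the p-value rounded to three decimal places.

p-value = 0.019

Sample proportion p̂ = 31/413 = 0.07506.
Null standard error: √(0.05·0.95/413) = √0.000115012 = 0.010724.
z = (p̂ − p₀)/SE = (31/413 − 0.05)/0.010724 ≈ 2.3368.
From the standard normal, 2·P(Z ≥ |z|) = 0.019.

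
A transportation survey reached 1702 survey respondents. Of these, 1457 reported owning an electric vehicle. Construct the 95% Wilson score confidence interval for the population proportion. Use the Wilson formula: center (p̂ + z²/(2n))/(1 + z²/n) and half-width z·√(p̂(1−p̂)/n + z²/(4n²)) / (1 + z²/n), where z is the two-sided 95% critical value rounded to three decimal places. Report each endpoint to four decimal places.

p̂ = 1457/1702 = 0.85605; z = 1.960, so z² = 3.841600.
1 + z²/n = 1.002257.
Adjusted center: (0.85605 + z²/(2n))/1.002257 = 0.85525.
Radicand: p̂(1−p̂)/n + z²/(4n²) = 0.000072401 + 0.000000332 = 0.000072733.
Half-width = 1.960·√0.000072733/1.002257 = 0.01668.
CI: 0.85525 ± 0.01668 = (0.8386, 0.8719).

(0.8386, 0.8719)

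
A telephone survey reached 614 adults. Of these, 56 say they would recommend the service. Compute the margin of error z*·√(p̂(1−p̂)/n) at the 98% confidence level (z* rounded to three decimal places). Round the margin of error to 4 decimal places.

ME = 0.0270

With x = 56 successes in n = 614, p̂ = 0.09121.
SE(p̂) = √(0.09121·0.90879/614) = 0.011619.
The 98% critical value is z* = 2.326.
Margin of error = z*·SE = 2.326 × 0.011619 = 0.0270.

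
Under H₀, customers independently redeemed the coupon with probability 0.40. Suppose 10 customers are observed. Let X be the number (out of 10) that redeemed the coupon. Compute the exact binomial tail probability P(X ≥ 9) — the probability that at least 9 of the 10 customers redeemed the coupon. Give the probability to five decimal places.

X ~ Binomial(n=10, p=0.40).
P(X ≥ 9) = C(10,9)·0.40^9·0.60^1 + C(10,10)·0.40^10·0.60^0.
= 0.001573 + 0.000105 = 0.00168.

P = 0.00168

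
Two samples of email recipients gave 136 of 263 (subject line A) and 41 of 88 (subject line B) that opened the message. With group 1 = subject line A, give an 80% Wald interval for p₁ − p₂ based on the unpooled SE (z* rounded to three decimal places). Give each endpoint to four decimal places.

(-0.0276, 0.1300)

p̂₁ = 0.51711, p̂₂ = 0.46591, so the observed difference is 0.05120.
Unpooled SE = √(p̂₁(1−p̂₁)/n₁ + p̂₂(1−p̂₂)/n₂) = √(0.000949457 + 0.002827702) = 0.061459.
For 80% confidence, z* = 1.282. Margin of error = 0.07879.
So the interval runs from -0.0276 to 0.1300.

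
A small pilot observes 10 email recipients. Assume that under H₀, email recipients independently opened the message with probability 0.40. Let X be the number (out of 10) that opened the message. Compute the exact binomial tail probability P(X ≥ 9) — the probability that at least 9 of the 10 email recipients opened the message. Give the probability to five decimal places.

X is binomial with n = 10 and p = 0.40.
P(X ≥ 9) = C(10,9)·0.40^9·0.60^1 + C(10,10)·0.40^10·0.60^0.
= 0.001573 + 0.000105 = 0.00168.

P = 0.00168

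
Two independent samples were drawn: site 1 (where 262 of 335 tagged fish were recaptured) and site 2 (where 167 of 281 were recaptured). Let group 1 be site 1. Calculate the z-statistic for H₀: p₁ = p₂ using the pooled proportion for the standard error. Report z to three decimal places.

Sample proportions: p̂₁ = 262/335 = 0.78209 and p̂₂ = 167/281 = 0.59431.
Pooled p̂ = (262+167)/(335+281) = 429/616 = 0.69643.
Pooled SE = √[0.2114158·0.00654379] ≈ 0.037195.
z = 0.18778/0.037195 = 5.049.

z = 5.049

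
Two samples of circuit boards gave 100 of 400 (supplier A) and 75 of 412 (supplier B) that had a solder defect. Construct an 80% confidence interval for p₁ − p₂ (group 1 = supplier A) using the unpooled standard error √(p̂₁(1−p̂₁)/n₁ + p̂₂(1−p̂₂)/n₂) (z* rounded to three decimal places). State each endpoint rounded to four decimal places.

(0.0310, 0.1049)

p̂₁ = 100/400 = 0.25000, p̂₂ = 75/412 = 0.18204; p̂₁ − p̂₂ = 0.06796.
SE = √(0.000468750 + 0.000361409) = √0.000830159 = 0.028812.
For 80% confidence, z* = 1.282. Margin of error = 0.03694.
CI: 0.06796 ± 0.03694 = (0.0310, 0.1049).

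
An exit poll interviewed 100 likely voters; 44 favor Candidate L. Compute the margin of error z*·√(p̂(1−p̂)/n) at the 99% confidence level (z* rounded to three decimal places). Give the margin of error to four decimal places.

ME = 0.1279

With x = 44 successes in n = 100, p̂ = 0.44000.
SE = √(p̂(1−p̂)/n) = √(0.246400/100) = 0.049639.
z* = 2.576 at the 99% level.
ME = 2.576·0.049639 = 0.1279.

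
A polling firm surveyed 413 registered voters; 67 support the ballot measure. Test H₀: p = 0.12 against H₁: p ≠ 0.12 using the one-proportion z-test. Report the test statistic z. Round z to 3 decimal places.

z = 2.641

Sample proportion p̂ = 67/413 = 0.16223.
SE₀ = √(0.12·0.88/413) = 0.015990.
z = (p̂ − p₀)/SE = (0.16223 − 0.12)/0.015990 = 2.641.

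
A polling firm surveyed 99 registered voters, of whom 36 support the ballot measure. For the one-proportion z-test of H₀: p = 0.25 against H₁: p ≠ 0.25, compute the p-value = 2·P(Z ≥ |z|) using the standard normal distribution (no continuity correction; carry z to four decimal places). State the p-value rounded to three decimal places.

With x = 36 successes in n = 99, p̂ = 0.36364.
Null standard error: √(0.25·0.75/99) = √0.001893939 = 0.043519.
Test statistic (full precision, shown to 4 dp): z = (36/99 − 0.25)/SE₀ ≈ 2.6112.
From the standard normal, 2·P(Z ≥ |z|) = 0.009.

p-value = 0.009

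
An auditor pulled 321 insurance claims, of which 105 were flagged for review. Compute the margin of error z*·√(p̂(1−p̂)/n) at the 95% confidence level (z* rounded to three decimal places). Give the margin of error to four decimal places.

ME = 0.0513

The sample proportion is 105/321 = 0.32710.
SE(p̂) = √(0.32710·0.67290/321) = 0.026186.
For 95% confidence, z* = 1.960.
So ME = 0.0513.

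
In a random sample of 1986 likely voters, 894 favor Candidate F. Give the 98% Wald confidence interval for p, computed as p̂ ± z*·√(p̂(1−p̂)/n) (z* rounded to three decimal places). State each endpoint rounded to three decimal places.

(0.424, 0.476)

With x = 894 successes in n = 1986, p̂ = 0.45015.
SE = √(p̂(1−p̂)/n) = √(0.247515/1986) = 0.011164.
The 98% critical value is z* = 2.326.
Margin = 2.326·0.011164 = 0.02597.
Interval: 0.45015 ± 0.02597 → (0.424, 0.476).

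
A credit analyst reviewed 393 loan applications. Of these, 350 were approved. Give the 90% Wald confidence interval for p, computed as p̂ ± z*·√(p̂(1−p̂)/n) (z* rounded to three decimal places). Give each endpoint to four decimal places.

p̂ = 350/393 = 0.89059.
SE = √(p̂(1−p̂)/n) = √(0.097443/393) = 0.015746.
For 90% confidence, z* = 1.645.
Margin of error: 1.645 × 0.015746 = 0.02590.
So the interval runs from 0.8647 to 0.9165.

(0.8647, 0.9165)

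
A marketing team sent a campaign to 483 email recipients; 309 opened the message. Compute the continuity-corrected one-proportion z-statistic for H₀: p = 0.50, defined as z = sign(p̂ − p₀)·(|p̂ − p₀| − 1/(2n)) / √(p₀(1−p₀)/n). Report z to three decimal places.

z = 6.097

The sample proportion is 309/483 = 0.63975. p̂ − p₀ = 0.139752.
1/(2n) = 0.001035.
Corrected numerator: |0.139752| − 0.001035 = 0.138717.
Under H₀, SE = √(p₀(1−p₀)/n) = √(0.50·0.50/483) = √0.000517598 = 0.022751.
z = +0.138717/0.022751 = 6.097.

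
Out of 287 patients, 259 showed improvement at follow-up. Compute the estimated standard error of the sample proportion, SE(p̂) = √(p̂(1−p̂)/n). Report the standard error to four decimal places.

With x = 259 successes in n = 287, p̂ = 0.90244.
p̂(1−p̂) = 0.088042.
SE = √(0.088042/287) = 0.0175.

SE = 0.0175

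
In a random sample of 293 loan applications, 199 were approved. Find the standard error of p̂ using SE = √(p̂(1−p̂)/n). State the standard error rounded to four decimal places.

Sample proportion p̂ = 199/293 = 0.67918.
p̂(1−p̂) = 0.67918·0.32082 = 0.217895.
Dividing by n and taking the root: √0.000743669 = 0.0273.

SE = 0.0273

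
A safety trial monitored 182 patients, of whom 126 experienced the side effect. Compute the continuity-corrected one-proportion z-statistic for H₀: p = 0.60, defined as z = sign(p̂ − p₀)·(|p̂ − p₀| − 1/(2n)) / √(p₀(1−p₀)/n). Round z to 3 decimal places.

With x = 126 successes in n = 182, p̂ = 0.69231. p̂ − p₀ = 0.092308.
1/(2n) = 0.002747.
Corrected numerator: |0.092308| − 0.002747 = 0.089561.
Null standard error: √(0.60·0.40/182) = √0.001318681 = 0.036314.
z = (+)0.089561/0.036314 = 2.466.

z = 2.466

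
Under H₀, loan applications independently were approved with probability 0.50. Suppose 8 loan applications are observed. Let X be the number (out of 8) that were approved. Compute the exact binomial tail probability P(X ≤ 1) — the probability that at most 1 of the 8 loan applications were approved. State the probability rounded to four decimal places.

P = 0.0352

X ~ Binomial(n=8, p=0.50).
P(X ≤ 1) = C(8,0)·0.50^0·0.50^8 + C(8,1)·0.50^1·0.50^7.
= 0.003906 + 0.031250 = 0.0352.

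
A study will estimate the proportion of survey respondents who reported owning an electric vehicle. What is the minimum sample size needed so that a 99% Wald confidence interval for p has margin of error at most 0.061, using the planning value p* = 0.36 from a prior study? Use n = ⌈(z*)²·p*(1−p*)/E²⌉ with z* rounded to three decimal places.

n = 411

For 99% confidence, z* = 2.576.
p*(1−p*) = 0.2304.
Required n before rounding: 6.635776 × 0.2304 / 0.061² = 410.880.
Rounding up, n = 411.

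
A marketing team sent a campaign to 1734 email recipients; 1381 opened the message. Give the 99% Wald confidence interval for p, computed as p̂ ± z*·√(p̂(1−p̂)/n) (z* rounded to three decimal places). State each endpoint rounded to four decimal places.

p̂ = 1381/1734 = 0.79642.
SE(p̂) = √(0.79642·0.20358/1734) = 0.009670.
z* = 2.576 at the 99% level.
Margin = 2.576·0.009670 = 0.02491.
Interval: 0.79642 ± 0.02491 → (0.7715, 0.8213).

(0.7715, 0.8213)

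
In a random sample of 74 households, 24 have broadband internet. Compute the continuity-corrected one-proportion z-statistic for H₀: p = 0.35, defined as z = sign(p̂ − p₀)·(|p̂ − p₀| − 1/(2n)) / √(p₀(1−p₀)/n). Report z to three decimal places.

The sample proportion is 24/74 = 0.32432. p̂ − p₀ = -0.025676.
1/(2n) = 0.006757.
Corrected numerator: |-0.025676| − 0.006757 = 0.018919.
Null standard error: √(0.35·0.65/74) = √0.003074324 = 0.055447.
z = −0.018919/0.055447 = -0.341.

z = -0.341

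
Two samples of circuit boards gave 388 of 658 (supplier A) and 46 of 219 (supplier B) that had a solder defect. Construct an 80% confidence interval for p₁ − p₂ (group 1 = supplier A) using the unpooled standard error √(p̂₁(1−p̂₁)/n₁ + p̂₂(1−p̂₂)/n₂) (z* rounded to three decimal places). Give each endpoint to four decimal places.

p̂₁ = 388/658 = 0.58967, p̂₂ = 46/219 = 0.21005; p̂₁ − p̂₂ = 0.37962.
Unpooled SE = √(p̂₁(1−p̂₁)/n₁ + p̂₂(1−p̂₂)/n₂) = √(0.000367720 + 0.000757655) = 0.033547.
The 80% critical value is z* = 1.282. Margin = 1.282·0.033547 = 0.04301.
CI: 0.37962 ± 0.04301 = (0.3366, 0.4226).

(0.3366, 0.4226)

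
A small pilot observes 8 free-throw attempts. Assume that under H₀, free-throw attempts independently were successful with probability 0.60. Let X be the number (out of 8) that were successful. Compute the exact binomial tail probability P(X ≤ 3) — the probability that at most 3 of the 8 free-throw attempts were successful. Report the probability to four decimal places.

P = 0.1737

X is binomial with n = 8 and p = 0.60.
P(X ≤ 3) = C(8,0)·0.60^0·0.40^8 + C(8,1)·0.60^1·0.40^7 + C(8,2)·0.60^2·0.40^6 + C(8,3)·0.60^3·0.40^5.
= 0.000655 + 0.007864 + 0.041288 + 0.123863 = 0.1737.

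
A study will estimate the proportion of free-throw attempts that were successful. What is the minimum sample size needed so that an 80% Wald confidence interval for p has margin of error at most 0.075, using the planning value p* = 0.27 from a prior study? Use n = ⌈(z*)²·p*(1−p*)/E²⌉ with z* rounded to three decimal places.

z* = 1.282 at the 80% level.
p*(1−p*) = 0.1971.
(z*)²·p*(1−p*)/E² = 1.643524·0.1971/0.005625 = 57.589.
⌈57.589⌉ = 58.

n = 58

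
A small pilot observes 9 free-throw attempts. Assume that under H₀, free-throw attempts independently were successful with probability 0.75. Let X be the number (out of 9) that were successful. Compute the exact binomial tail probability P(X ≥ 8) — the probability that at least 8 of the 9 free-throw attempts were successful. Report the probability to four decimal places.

X ~ Binomial(n=9, p=0.75).
P(X ≥ 8) = C(9,8)·0.75^8·0.25^1 + C(9,9)·0.75^9·0.25^0.
= 0.225254 + 0.075085 = 0.3003.

P = 0.3003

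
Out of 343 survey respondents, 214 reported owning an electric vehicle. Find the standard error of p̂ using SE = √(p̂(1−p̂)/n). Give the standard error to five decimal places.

With x = 214 successes in n = 343, p̂ = 0.62391.
p̂(1−p̂) = 0.62391·0.37609 = 0.234646.
Dividing by n and taking the root: √0.000684099 = 0.02616.

SE = 0.02616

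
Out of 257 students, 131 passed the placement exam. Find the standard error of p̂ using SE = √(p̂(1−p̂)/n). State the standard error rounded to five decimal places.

SE = 0.03118

p̂ = 131/257 = 0.50973.
p̂(1−p̂) = 0.249905.
SE = √(0.249905/257) = 0.03118.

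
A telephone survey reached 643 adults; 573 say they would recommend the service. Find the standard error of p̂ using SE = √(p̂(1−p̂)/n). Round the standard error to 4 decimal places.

Sample proportion p̂ = 573/643 = 0.89114.
p̂(1−p̂) = 0.89114·0.10886 = 0.097010.
Dividing by n and taking the root: √0.000150871 = 0.0123.

SE = 0.0123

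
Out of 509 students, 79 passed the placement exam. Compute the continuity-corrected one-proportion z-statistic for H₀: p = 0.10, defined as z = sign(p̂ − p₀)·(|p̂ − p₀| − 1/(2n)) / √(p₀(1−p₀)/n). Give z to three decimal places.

z = 4.078

With x = 79 successes in n = 509, p̂ = 0.15521. p̂ − p₀ = 0.055206.
1/(2n) = 0.000982.
Corrected numerator: |0.055206| − 0.000982 = 0.054224.
Under H₀, SE = √(p₀(1−p₀)/n) = √(0.10·0.90/509) = √0.000176817 = 0.013297.
z = +0.054224/0.013297 = 4.078.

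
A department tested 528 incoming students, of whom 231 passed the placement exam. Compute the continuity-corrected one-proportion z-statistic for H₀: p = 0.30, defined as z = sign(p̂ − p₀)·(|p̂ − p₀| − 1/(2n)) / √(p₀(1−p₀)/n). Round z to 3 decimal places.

z = 6.847

With x = 231 successes in n = 528, p̂ = 0.43750. p̂ − p₀ = 0.137500.
1/(2n) = 0.000947.
Corrected numerator: |0.137500| − 0.000947 = 0.136553.
Under H₀, SE = √(p₀(1−p₀)/n) = √(0.30·0.70/528) = √0.000397727 = 0.019943.
z = +0.136553/0.019943 = 6.847.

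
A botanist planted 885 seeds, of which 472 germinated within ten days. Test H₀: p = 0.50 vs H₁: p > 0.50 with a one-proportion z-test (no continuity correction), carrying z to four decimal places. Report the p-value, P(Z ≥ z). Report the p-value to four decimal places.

p-value = 0.0237

The sample proportion is 472/885 = 0.53333.
Null standard error: √(0.50·0.50/885) = √0.000282486 = 0.016807.
Test statistic (full precision, shown to 4 dp): z = (472/885 − 0.50)/SE₀ ≈ 1.9833.
p-value = P(Z ≥ z) with z = 1.9833 → 0.0237.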